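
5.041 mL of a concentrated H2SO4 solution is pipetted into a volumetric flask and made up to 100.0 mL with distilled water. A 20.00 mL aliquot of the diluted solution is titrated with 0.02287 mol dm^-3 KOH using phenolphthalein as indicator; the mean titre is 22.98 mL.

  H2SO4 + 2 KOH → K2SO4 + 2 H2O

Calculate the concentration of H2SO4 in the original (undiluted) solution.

n(KOH) = 0.02298 × 0.02287 = 5.256 × 10^-4 mol
From the 1:2 ratio, n(H2SO4) in the aliquot = 1/2 × 5.256 × 10^-4 = 2.628 × 10^-4 mol
[H2SO4]_dilute = 2.628 × 10^-4 / 0.02000 = 0.01314 mol/L
Dilution factor = 100.0 / 5.041 = 19.84
[H2SO4]_stock = 0.01314 × 19.84 = 0.2606 mol/L

0.2606 mol/L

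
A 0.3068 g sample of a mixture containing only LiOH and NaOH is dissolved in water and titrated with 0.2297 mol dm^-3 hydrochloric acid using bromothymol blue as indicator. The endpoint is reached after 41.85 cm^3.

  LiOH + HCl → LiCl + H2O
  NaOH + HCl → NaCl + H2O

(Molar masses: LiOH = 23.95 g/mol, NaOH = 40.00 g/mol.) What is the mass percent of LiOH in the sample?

n(HCl) = 0.04185 × 0.2297 = 9.613 × 10^-3 mol
Let x = n(LiOH), y = n(NaOH).
Titrant: 1x + 1y = 9.613 × 10^-3;  mass: 23.95x + 40.00y = 0.3068
Solving, x = 4.842 × 10^-3 mol, y = 4.771 × 10^-3 mol
mass of LiOH = 4.842 × 10^-3 × 23.95 = 0.1160 g
% LiOH = 0.1160 / 0.3068 × 100 = 37.80 %

37.80 %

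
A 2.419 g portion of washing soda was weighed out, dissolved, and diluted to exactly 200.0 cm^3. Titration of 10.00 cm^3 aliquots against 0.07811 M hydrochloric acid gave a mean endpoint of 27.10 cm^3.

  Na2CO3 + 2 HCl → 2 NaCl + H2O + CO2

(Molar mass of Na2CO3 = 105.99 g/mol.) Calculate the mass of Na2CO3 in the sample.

2.244 g

n(HCl) per titration = 0.02710 × 0.07811 = 2.117 × 10^-3 mol
From the 1:2 ratio, n(Na2CO3) in each aliquot = 1/2 × 2.117 × 10^-3 = 1.058 × 10^-3 mol
n(Na2CO3) in the whole flask = 1.058 × 10^-3 × 200.0/10.00 = 0.02117 mol
mass of Na2CO3 = 0.02117 × 105.99 = 2.244 g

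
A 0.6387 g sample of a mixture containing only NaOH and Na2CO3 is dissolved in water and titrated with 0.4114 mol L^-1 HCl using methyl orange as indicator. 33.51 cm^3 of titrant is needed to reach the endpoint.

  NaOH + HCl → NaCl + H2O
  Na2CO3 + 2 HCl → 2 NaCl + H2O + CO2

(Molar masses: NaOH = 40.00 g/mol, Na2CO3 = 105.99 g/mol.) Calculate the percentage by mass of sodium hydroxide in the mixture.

n(HCl) = 0.03351 × 0.4114 = 0.01379 mol
Let x = n(NaOH), y = n(Na2CO3).
Titrant: 1x + 2y = 0.01379;  mass: 40.00x + 105.99y = 0.6387
Solving, x = 7.071 × 10^-3 mol, y = 3.357 × 10^-3 mol
mass of NaOH = 7.071 × 10^-3 × 40.00 = 0.2828 g
% NaOH = 0.2828 / 0.6387 × 100 = 44.28 %

44.28 %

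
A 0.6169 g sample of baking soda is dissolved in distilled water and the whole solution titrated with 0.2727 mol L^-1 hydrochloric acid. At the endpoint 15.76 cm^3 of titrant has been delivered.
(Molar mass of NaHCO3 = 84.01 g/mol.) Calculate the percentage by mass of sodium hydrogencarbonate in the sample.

NaHCO3 + HCl → NaCl + H2O + CO2
n(HCl) = 0.01576 L × 0.2727 mol/L = 4.298 × 10^-3 mol
n(NaHCO3) = 4.298 × 10^-3 mol (1:1 ratio)
mass of NaHCO3 = 4.298 × 10^-3 × 84.01 g/mol = 0.3611 g
% NaHCO3 = 0.3611 / 0.6169 × 100 = 58.53 %

58.53 %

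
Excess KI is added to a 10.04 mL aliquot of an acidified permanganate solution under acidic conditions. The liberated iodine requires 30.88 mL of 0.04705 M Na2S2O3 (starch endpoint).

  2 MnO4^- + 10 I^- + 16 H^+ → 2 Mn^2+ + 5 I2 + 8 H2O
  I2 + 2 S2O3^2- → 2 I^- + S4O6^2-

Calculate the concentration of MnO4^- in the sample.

n(S2O3^2-) = 0.03088 × 0.04705 = 1.453 × 10^-3 mol
n(I2) = n(S2O3^2-)/2 = 7.265 × 10^-4 mol
From the 2:5 ratio, n(MnO4^-) in the aliquot = 2/5 × 7.265 × 10^-4 = 2.906 × 10^-4 mol
[MnO4^-] = 2.906 × 10^-4 / 0.01004 = 0.02894 mol/L

0.02894 M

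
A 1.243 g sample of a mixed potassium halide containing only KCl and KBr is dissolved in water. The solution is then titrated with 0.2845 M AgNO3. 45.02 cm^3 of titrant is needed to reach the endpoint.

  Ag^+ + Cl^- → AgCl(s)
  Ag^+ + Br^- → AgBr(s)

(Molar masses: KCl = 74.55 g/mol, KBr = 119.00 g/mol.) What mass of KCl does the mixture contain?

0.4716 g

n(AgNO3) = 0.04502 × 0.2845 = 0.01281 mol
Let x = n(KCl), y = n(KBr).
Titrant: 1x + 1y = 0.01281;  mass: 74.55x + 119.00y = 1.243
Solving, x = 6.326 × 10^-3 mol, y = 6.483 × 10^-3 mol
mass of KCl = 6.326 × 10^-3 × 74.55 = 0.4716 g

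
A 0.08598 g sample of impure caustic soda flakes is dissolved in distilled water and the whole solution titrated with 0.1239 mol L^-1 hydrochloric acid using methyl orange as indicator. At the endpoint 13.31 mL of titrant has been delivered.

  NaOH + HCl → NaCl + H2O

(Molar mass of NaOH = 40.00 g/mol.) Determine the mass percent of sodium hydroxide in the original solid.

n(HCl) = 0.01331 L × 0.1239 mol/L = 1.649 × 10^-3 mol
n(NaOH) = 1.649 × 10^-3 mol (1:1 ratio)
mass of NaOH = 1.649 × 10^-3 × 40.00 g/mol = 0.06596 g
% NaOH = 0.06596 / 0.08598 × 100 = 76.72 %

76.72 %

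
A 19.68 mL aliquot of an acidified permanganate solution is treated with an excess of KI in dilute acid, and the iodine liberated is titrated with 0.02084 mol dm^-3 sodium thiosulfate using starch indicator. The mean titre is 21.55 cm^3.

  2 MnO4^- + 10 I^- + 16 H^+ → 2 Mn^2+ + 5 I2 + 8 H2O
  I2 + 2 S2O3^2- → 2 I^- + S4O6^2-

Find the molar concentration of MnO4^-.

n(S2O3^2-) = 0.02155 × 0.02084 = 4.491 × 10^-4 mol
n(I2) = n(S2O3^2-)/2 = 2.246 × 10^-4 mol
From the 2:5 ratio, n(MnO4^-) in the aliquot = 2/5 × 2.246 × 10^-4 = 8.982 × 10^-5 mol
[MnO4^-] = 8.982 × 10^-5 / 0.01968 = 0.004564 mol/L

0.004564 mol/L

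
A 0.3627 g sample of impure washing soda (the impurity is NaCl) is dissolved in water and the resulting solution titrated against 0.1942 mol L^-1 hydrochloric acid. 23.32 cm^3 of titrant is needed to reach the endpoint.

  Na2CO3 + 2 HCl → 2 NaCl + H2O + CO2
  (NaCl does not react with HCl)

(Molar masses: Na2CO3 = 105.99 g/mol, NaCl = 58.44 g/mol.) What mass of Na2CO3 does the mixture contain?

n(HCl) = 0.02332 × 0.1942 = 4.529 × 10^-3 mol
Let x = n(Na2CO3), y = n(NaCl).
Titrant: 2x = 4.529 × 10^-3;  mass: 105.99x + 58.44y = 0.3627
Solving, x = 2.264 × 10^-3 mol, y = 2.100 × 10^-3 mol
mass of Na2CO3 = 2.264 × 10^-3 × 105.99 = 0.2400 g

0.2400 g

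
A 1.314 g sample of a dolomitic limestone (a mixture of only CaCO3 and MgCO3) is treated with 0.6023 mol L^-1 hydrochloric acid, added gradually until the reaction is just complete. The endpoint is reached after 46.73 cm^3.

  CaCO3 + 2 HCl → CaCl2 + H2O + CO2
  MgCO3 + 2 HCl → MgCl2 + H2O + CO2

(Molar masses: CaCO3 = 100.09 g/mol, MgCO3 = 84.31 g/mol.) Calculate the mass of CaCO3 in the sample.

n(HCl) = 0.04673 × 0.6023 = 0.02815 mol
Let x = n(CaCO3), y = n(MgCO3).
Titrant: 2x + 2y = 0.02815;  mass: 100.09x + 84.31y = 1.314
Solving, x = 8.082 × 10^-3 mol, y = 5.991 × 10^-3 mol
mass of CaCO3 = 8.082 × 10^-3 × 100.09 = 0.8089 g

0.8089 g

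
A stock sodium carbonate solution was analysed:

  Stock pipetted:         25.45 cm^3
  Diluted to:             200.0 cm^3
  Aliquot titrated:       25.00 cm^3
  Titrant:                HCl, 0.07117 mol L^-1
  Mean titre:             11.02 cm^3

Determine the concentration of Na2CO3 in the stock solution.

0.1233 mol/L

Na2CO3 + 2 HCl → 2 NaCl + H2O + CO2
n(HCl) = 0.01102 × 0.07117 = 7.843 × 10^-4 mol
From the 1:2 ratio, n(Na2CO3) in the aliquot = 1/2 × 7.843 × 10^-4 = 3.921 × 10^-4 mol
[Na2CO3]_dilute = 3.921 × 10^-4 / 0.02500 = 0.01569 mol/L
Dilution factor = 200.0 / 25.45 = 7.859
[Na2CO3]_stock = 0.01569 × 7.859 = 0.1233 mol/L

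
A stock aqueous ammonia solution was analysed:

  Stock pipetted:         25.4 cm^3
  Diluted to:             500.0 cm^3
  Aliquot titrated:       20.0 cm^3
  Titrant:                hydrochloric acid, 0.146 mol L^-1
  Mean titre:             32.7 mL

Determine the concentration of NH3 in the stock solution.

NH3 + HCl → NH4Cl
n(HCl) = 0.0327 × 0.146 = 4.77 × 10^-3 mol
n(NH3) in the aliquot = 4.77 × 10^-3 mol (1:1 ratio)
[NH3]_dilute = 4.77 × 10^-3 / 0.0200 = 0.239 mol/L
Dilution factor = 500.0 / 25.4 = 19.69
[NH3]_stock = 0.239 × 19.69 = 4.70 mol/L

4.70 mol/L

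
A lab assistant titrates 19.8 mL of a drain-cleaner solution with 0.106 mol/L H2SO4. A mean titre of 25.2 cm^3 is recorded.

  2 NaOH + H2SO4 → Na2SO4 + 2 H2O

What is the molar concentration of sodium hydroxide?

n(H2SO4) = 0.0252 L × 0.106 mol/L = 2.67 × 10^-3 mol
From the 2:1 mole ratio, n(NaOH) = 2/1 × 2.67 × 10^-3 = 5.34 × 10^-3 mol
[NaOH] = 5.34 × 10^-3 mol / 0.0198 L = 0.270 mol/L

0.270 mol/L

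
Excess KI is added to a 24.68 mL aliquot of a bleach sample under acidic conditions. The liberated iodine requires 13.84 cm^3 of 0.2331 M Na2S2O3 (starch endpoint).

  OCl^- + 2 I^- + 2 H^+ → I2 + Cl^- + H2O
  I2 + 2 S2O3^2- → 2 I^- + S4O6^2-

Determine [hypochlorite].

n(S2O3^2-) = 0.01384 × 0.2331 = 3.226 × 10^-3 mol
n(I2) = n(S2O3^2-)/2 = 1.613 × 10^-3 mol
n(OCl^-) in the aliquot = 1.613 × 10^-3 mol (1:1 ratio)
[OCl^-] = 1.613 × 10^-3 / 0.02468 = 0.06536 mol/L

0.06536 M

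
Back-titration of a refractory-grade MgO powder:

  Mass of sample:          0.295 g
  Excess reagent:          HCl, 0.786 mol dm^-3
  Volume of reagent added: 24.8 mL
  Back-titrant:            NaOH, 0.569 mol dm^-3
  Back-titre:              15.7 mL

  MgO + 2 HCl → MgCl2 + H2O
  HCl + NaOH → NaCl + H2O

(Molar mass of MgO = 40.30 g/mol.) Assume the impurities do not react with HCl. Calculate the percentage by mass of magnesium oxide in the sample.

72.1 %

n(HCl) added = 0.0248 × 0.786 = 0.0195 mol
n(NaOH) used in back-titration = 0.0157 × 0.569 = 8.93 × 10^-3 mol
n(HCl) left over = 8.93 × 10^-3 mol (1:1 ratio)
n(HCl) consumed by analyte = 0.0195 − 8.93 × 10^-3 = 0.0106 mol
From the 1:2 ratio, n(MgO) = 1/2 × 0.0106 = 5.28 × 10^-3 mol
mass of MgO = 5.28 × 10^-3 × 40.30 = 0.213 g
% MgO = 0.213 / 0.295 × 100 = 72.1 %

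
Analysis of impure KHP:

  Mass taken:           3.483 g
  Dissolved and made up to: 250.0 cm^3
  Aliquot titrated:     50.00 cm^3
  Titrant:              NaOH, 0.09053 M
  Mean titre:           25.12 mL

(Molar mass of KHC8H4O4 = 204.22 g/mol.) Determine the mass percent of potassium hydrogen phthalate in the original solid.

66.67 %

KHC8H4O4 + NaOH → KNaC8H4O4 + H2O
n(NaOH) per titration = 0.02512 × 0.09053 = 2.274 × 10^-3 mol
n(KHC8H4O4) in each aliquot = 2.274 × 10^-3 mol (1:1 ratio)
n(KHC8H4O4) in the whole flask = 2.274 × 10^-3 × 250.0/50.00 = 0.01137 mol
mass of KHC8H4O4 = 0.01137 × 204.22 = 2.322 g
% KHC8H4O4 = 2.322 / 3.483 × 100 = 66.67 %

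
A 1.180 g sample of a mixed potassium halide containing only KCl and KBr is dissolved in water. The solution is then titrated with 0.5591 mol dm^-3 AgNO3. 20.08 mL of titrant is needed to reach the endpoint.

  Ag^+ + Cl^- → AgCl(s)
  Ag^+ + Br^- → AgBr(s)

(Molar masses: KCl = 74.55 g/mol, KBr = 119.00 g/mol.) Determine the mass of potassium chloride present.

0.2616 g

n(AgNO3) = 0.02008 × 0.5591 = 0.01123 mol
Let x = n(KCl), y = n(KBr).
Titrant: 1x + 1y = 0.01123;  mass: 74.55x + 119.00y = 1.180
Solving, x = 3.509 × 10^-3 mol, y = 7.718 × 10^-3 mol
mass of KCl = 3.509 × 10^-3 × 74.55 = 0.2616 g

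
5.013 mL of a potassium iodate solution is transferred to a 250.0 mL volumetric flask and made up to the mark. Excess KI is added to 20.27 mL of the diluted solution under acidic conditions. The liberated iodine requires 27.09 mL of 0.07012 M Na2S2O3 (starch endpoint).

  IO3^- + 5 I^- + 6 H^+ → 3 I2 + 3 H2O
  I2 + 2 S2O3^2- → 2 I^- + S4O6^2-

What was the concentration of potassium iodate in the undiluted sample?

n(S2O3^2-) = 0.02709 × 0.07012 = 1.900 × 10^-3 mol
n(I2) = n(S2O3^2-)/2 = 9.498 × 10^-4 mol
From the 1:3 ratio, n(IO3^-) in the aliquot = 1/3 × 9.498 × 10^-4 = 3.166 × 10^-4 mol
[IO3^-]_dilute = 3.166 × 10^-4 / 0.02027 = 0.01562 mol/L
[IO3^-]_original = 0.01562 × 250.0/5.013 = 0.7789 mol/L

0.7789 M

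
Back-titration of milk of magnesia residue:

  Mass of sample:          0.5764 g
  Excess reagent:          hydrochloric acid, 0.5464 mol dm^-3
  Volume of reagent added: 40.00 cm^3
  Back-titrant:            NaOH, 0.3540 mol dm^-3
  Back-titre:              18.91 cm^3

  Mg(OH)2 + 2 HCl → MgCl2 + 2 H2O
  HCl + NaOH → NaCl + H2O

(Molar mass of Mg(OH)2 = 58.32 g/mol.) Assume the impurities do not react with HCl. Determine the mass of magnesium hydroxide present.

0.4421 g

n(HCl) added = 0.04000 × 0.5464 = 0.02186 mol
n(NaOH) used in back-titration = 0.01891 × 0.3540 = 6.694 × 10^-3 mol
n(HCl) left over = 6.694 × 10^-3 mol (1:1 ratio)
n(HCl) consumed by analyte = 0.02186 − 6.694 × 10^-3 = 0.01516 mol
From the 1:2 ratio, n(Mg(OH)2) = 1/2 × 0.01516 = 7.581 × 10^-3 mol
mass of Mg(OH)2 = 7.581 × 10^-3 × 58.32 = 0.4421 g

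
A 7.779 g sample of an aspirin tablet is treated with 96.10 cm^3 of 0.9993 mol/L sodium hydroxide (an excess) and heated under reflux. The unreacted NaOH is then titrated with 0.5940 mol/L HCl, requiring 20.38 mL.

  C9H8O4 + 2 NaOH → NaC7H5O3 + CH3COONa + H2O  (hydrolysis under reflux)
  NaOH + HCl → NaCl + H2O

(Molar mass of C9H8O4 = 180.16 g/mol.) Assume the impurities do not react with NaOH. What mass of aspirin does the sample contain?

n(NaOH) added = 0.09610 × 0.9993 = 0.09603 mol
n(HCl) used in back-titration = 0.02038 × 0.5940 = 0.01211 mol
n(NaOH) left over = 0.01211 mol (1:1 ratio)
n(NaOH) consumed by analyte = 0.09603 − 0.01211 = 0.08393 mol
From the 1:2 ratio, n(C9H8O4) = 1/2 × 0.08393 = 0.04196 mol
mass of C9H8O4 = 0.04196 × 180.16 = 7.560 g

7.560 g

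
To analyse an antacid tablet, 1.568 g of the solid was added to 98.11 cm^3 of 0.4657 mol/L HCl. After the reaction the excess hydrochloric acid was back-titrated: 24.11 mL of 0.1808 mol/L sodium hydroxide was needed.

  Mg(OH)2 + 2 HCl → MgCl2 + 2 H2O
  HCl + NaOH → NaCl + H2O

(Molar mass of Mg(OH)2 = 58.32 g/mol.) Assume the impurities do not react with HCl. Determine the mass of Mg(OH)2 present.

1.205 g

n(HCl) added = 0.09811 × 0.4657 = 0.04569 mol
n(NaOH) used in back-titration = 0.02411 × 0.1808 = 4.359 × 10^-3 mol
n(HCl) left over = 4.359 × 10^-3 mol (1:1 ratio)
n(HCl) consumed by analyte = 0.04569 − 4.359 × 10^-3 = 0.04133 mol
From the 1:2 ratio, n(Mg(OH)2) = 1/2 × 0.04133 = 0.02067 mol
mass of Mg(OH)2 = 0.02067 × 58.32 = 1.205 g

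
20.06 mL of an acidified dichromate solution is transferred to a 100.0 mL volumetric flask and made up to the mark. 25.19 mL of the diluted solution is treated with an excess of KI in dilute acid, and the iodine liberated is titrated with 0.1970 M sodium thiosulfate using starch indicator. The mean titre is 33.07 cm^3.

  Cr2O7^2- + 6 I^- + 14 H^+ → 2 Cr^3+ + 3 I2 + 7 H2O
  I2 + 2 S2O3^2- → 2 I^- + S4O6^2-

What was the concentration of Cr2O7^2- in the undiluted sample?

n(S2O3^2-) = 0.03307 × 0.1970 = 6.515 × 10^-3 mol
n(I2) = n(S2O3^2-)/2 = 3.257 × 10^-3 mol
From the 1:3 ratio, n(Cr2O7^2-) in the aliquot = 1/3 × 3.257 × 10^-3 = 1.086 × 10^-3 mol
[Cr2O7^2-]_dilute = 1.086 × 10^-3 / 0.02519 = 0.04310 mol/L
[Cr2O7^2-]_original = 0.04310 × 100.0/20.06 = 0.2149 mol/L

0.2149 M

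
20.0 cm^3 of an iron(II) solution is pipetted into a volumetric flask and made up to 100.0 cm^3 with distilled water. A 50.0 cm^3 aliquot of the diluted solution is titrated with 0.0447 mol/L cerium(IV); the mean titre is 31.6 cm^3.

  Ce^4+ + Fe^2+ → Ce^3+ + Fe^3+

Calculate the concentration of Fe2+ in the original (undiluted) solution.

0.141 mol/L

n(Ce4+) = 0.0316 × 0.0447 = 1.41 × 10^-3 mol
n(Fe2+) in the aliquot = 1.41 × 10^-3 mol (1:1 ratio)
[Fe2+]_dilute = 1.41 × 10^-3 / 0.0500 = 0.0283 mol/L
Dilution factor = 100.0 / 20.0 = 5.000
[Fe2+]_stock = 0.0283 × 5.000 = 0.141 mol/L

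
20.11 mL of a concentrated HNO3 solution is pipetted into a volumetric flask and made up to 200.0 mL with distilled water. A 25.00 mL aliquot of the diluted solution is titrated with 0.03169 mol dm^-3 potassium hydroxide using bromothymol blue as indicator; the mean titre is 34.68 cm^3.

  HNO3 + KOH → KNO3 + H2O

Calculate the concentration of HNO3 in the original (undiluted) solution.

n(KOH) = 0.03468 × 0.03169 = 1.099 × 10^-3 mol
n(HNO3) in the aliquot = 1.099 × 10^-3 mol (1:1 ratio)
[HNO3]_dilute = 1.099 × 10^-3 / 0.02500 = 0.04396 mol/L
Dilution factor = 200.0 / 20.11 = 9.945
[HNO3]_stock = 0.04396 × 9.945 = 0.4372 mol/L

0.4372 mol/L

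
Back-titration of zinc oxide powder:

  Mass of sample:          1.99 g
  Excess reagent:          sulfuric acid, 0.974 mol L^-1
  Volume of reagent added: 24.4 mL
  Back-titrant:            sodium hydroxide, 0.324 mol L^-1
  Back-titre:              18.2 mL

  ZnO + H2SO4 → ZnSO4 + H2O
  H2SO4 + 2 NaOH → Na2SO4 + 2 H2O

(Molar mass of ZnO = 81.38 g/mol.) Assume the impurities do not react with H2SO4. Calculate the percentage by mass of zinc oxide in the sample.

n(H2SO4) added = 0.0244 × 0.974 = 0.0238 mol
n(NaOH) used in back-titration = 0.0182 × 0.324 = 5.90 × 10^-3 mol
From the 1:2 ratio, n(H2SO4) left over = 1/2 × 5.90 × 10^-3 = 2.95 × 10^-3 mol
n(H2SO4) consumed by analyte = 0.0238 − 2.95 × 10^-3 = 0.0208 mol
n(ZnO) = 0.0208 mol (1:1 ratio)
mass of ZnO = 0.0208 × 81.38 = 1.69 g
% ZnO = 1.69 / 1.99 × 100 = 85.1 %

85.1 %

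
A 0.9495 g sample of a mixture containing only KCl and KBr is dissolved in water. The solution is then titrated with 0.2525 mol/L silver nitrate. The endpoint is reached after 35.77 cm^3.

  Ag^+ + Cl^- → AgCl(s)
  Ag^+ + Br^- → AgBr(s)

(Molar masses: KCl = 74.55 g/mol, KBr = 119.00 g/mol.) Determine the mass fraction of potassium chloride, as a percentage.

n(AgNO3) = 0.03577 × 0.2525 = 9.032 × 10^-3 mol
Let x = n(KCl), y = n(KBr).
Titrant: 1x + 1y = 9.032 × 10^-3;  mass: 74.55x + 119.00y = 0.9495
Solving, x = 2.819 × 10^-3 mol, y = 6.213 × 10^-3 mol
mass of KCl = 2.819 × 10^-3 × 74.55 = 0.2101 g
% KCl = 0.2101 / 0.9495 × 100 = 22.13 %

22.13 %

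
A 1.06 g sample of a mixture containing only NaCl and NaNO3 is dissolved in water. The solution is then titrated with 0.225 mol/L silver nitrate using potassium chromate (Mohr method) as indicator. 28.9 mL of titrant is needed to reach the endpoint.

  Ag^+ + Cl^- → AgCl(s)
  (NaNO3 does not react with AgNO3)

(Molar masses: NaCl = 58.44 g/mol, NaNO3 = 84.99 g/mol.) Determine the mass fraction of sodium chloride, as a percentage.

n(AgNO3) = 0.0289 × 0.225 = 6.50 × 10^-3 mol
Let x = n(NaCl), y = n(NaNO3).
Titrant: 1x = 6.50 × 10^-3;  mass: 58.44x + 84.99y = 1.06
Solving, x = 6.50 × 10^-3 mol, y = 8.00 × 10^-3 mol
mass of NaCl = 6.50 × 10^-3 × 58.44 = 0.380 g
% NaCl = 0.380 / 1.06 × 100 = 35.8 %

35.8 %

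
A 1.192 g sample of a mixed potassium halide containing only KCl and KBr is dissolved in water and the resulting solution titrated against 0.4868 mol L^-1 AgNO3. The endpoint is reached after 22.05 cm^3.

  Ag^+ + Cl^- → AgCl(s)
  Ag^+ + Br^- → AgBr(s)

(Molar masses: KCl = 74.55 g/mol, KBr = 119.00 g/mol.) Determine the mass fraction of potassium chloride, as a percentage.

n(AgNO3) = 0.02205 × 0.4868 = 0.01073 mol
Let x = n(KCl), y = n(KBr).
Titrant: 1x + 1y = 0.01073;  mass: 74.55x + 119.00y = 1.192
Solving, x = 1.920 × 10^-3 mol, y = 8.814 × 10^-3 mol
mass of KCl = 1.920 × 10^-3 × 74.55 = 0.1431 g
% KCl = 0.1431 / 1.192 × 100 = 12.01 %

12.01 %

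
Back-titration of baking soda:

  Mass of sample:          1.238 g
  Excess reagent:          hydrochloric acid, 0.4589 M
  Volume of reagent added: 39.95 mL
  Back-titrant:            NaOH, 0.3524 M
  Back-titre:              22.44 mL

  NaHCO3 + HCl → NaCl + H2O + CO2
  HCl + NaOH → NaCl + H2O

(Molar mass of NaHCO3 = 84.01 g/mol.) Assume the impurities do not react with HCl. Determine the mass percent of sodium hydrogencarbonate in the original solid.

n(HCl) added = 0.03995 × 0.4589 = 0.01833 mol
n(NaOH) used in back-titration = 0.02244 × 0.3524 = 7.908 × 10^-3 mol
n(HCl) left over = 7.908 × 10^-3 mol (1:1 ratio)
n(HCl) consumed by analyte = 0.01833 − 7.908 × 10^-3 = 0.01043 mol
n(NaHCO3) = 0.01043 mol (1:1 ratio)
mass of NaHCO3 = 0.01043 × 84.01 = 0.8758 g
% NaHCO3 = 0.8758 / 1.238 × 100 = 70.74 %

70.74 %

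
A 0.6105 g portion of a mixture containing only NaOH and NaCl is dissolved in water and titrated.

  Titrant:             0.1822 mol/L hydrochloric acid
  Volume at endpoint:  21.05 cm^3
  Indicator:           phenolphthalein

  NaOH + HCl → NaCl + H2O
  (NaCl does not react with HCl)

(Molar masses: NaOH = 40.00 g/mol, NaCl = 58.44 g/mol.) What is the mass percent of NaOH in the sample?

25.13 %

n(HCl) = 0.02105 × 0.1822 = 3.835 × 10^-3 mol
Let x = n(NaOH), y = n(NaCl).
Titrant: 1x = 3.835 × 10^-3;  mass: 40.00x + 58.44y = 0.6105
Solving, x = 3.835 × 10^-3 mol, y = 7.821 × 10^-3 mol
mass of NaOH = 3.835 × 10^-3 × 40.00 = 0.1534 g
% NaOH = 0.1534 / 0.6105 × 100 = 25.13 %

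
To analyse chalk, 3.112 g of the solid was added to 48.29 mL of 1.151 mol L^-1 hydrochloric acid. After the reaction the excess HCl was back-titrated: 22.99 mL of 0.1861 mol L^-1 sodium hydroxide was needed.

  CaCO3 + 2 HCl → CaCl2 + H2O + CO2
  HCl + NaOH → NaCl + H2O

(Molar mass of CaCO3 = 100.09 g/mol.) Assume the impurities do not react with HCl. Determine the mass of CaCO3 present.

n(HCl) added = 0.04829 × 1.151 = 0.05558 mol
n(NaOH) used in back-titration = 0.02299 × 0.1861 = 4.278 × 10^-3 mol
n(HCl) left over = 4.278 × 10^-3 mol (1:1 ratio)
n(HCl) consumed by analyte = 0.05558 − 4.278 × 10^-3 = 0.05130 mol
From the 1:2 ratio, n(CaCO3) = 1/2 × 0.05130 = 0.02565 mol
mass of CaCO3 = 0.02565 × 100.09 = 2.567 g

2.567 g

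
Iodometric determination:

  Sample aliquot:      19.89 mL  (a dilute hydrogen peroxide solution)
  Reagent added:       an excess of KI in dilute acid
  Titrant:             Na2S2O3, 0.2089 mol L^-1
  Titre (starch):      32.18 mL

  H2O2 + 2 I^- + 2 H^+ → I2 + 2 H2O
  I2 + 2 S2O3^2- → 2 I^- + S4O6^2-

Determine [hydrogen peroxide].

n(S2O3^2-) = 0.03218 × 0.2089 = 6.722 × 10^-3 mol
n(I2) = n(S2O3^2-)/2 = 3.361 × 10^-3 mol
n(H2O2) in the aliquot = 3.361 × 10^-3 mol (1:1 ratio)
[H2O2] = 3.361 × 10^-3 / 0.01989 = 0.1690 mol/L

0.1690 mol/L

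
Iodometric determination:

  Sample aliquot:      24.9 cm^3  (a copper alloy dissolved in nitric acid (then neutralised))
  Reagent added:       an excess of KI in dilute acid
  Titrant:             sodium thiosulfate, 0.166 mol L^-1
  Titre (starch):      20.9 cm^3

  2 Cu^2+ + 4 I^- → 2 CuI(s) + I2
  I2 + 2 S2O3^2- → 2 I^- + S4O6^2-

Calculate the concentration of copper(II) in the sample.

n(S2O3^2-) = 0.0209 × 0.166 = 3.47 × 10^-3 mol
n(I2) = n(S2O3^2-)/2 = 1.73 × 10^-3 mol
From the 2:1 ratio, n(Cu2+) in the aliquot = 2/1 × 1.73 × 10^-3 = 3.47 × 10^-3 mol
[Cu2+] = 3.47 × 10^-3 / 0.0249 = 0.139 mol/L

0.139 mol/L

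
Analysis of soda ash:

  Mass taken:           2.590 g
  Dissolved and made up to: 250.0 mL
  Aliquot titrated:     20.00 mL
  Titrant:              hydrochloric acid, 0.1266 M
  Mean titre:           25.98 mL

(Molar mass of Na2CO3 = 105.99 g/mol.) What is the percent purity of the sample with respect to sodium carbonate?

Na2CO3 + 2 HCl → 2 NaCl + H2O + CO2
n(HCl) per titration = 0.02598 × 0.1266 = 3.289 × 10^-3 mol
From the 1:2 ratio, n(Na2CO3) in each aliquot = 1/2 × 3.289 × 10^-3 = 1.645 × 10^-3 mol
n(Na2CO3) in the whole flask = 1.645 × 10^-3 × 250.0/20.00 = 0.02056 mol
mass of Na2CO3 = 0.02056 × 105.99 = 2.179 g
% Na2CO3 = 2.179 / 2.590 × 100 = 84.12 %

84.12 %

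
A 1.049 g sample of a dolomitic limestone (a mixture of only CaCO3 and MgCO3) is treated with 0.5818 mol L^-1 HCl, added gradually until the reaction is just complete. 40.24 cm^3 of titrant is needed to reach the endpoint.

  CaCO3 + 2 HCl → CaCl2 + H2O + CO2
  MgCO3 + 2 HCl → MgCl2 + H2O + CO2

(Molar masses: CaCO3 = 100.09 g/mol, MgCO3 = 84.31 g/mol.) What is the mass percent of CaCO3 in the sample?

37.54 %

n(HCl) = 0.04024 × 0.5818 = 0.02341 mol
Let x = n(CaCO3), y = n(MgCO3).
Titrant: 2x + 2y = 0.02341;  mass: 100.09x + 84.31y = 1.049
Solving, x = 3.934 × 10^-3 mol, y = 7.772 × 10^-3 mol
mass of CaCO3 = 3.934 × 10^-3 × 100.09 = 0.3938 g
% CaCO3 = 0.3938 / 1.049 × 100 = 37.54 %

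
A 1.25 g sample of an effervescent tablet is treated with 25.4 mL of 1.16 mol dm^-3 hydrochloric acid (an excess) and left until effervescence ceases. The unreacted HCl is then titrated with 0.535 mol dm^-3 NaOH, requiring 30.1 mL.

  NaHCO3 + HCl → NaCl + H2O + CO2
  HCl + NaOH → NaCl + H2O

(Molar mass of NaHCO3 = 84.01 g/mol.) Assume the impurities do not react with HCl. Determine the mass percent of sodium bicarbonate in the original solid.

89.8 %

n(HCl) added = 0.0254 × 1.16 = 0.0295 mol
n(NaOH) used in back-titration = 0.0301 × 0.535 = 0.0161 mol
n(HCl) left over = 0.0161 mol (1:1 ratio)
n(HCl) consumed by analyte = 0.0295 − 0.0161 = 0.0134 mol
n(NaHCO3) = 0.0134 mol (1:1 ratio)
mass of NaHCO3 = 0.0134 × 84.01 = 1.12 g
% NaHCO3 = 1.12 / 1.25 × 100 = 89.8 %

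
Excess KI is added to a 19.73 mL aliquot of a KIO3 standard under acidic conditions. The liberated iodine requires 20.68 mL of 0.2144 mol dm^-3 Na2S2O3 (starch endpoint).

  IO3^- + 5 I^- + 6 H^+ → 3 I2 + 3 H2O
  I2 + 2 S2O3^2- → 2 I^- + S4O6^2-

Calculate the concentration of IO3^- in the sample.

0.03745 mol/L

n(S2O3^2-) = 0.02068 × 0.2144 = 4.434 × 10^-3 mol
n(I2) = n(S2O3^2-)/2 = 2.217 × 10^-3 mol
From the 1:3 ratio, n(IO3^-) in the aliquot = 1/3 × 2.217 × 10^-3 = 7.390 × 10^-4 mol
[IO3^-] = 7.390 × 10^-4 / 0.01973 = 0.03745 mol/L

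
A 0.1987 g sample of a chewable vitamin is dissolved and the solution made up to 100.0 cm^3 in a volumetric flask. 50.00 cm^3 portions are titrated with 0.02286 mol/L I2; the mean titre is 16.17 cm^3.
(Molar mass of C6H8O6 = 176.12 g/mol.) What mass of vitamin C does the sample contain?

C6H8O6 + I2 → C6H6O6 + 2 HI
n(I2) per titration = 0.01617 × 0.02286 = 3.696 × 10^-4 mol
n(C6H8O6) in each aliquot = 3.696 × 10^-4 mol (1:1 ratio)
n(C6H8O6) in the whole flask = 3.696 × 10^-4 × 100.0/50.00 = 7.393 × 10^-4 mol
mass of C6H8O6 = 7.393 × 10^-4 × 176.12 = 0.1302 g

0.1302 g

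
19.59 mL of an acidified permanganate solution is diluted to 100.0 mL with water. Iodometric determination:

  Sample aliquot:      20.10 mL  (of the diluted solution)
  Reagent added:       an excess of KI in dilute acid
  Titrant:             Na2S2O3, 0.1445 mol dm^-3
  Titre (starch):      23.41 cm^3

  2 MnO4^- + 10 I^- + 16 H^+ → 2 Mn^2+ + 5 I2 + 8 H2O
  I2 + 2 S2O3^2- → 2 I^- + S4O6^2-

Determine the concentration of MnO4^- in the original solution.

n(S2O3^2-) = 0.02341 × 0.1445 = 3.383 × 10^-3 mol
n(I2) = n(S2O3^2-)/2 = 1.691 × 10^-3 mol
From the 2:5 ratio, n(MnO4^-) in the aliquot = 2/5 × 1.691 × 10^-3 = 6.765 × 10^-4 mol
[MnO4^-]_dilute = 6.765 × 10^-4 / 0.02010 = 0.03366 mol/L
[MnO4^-]_original = 0.03366 × 100.0/19.59 = 0.1718 mol/L

0.1718 mol/L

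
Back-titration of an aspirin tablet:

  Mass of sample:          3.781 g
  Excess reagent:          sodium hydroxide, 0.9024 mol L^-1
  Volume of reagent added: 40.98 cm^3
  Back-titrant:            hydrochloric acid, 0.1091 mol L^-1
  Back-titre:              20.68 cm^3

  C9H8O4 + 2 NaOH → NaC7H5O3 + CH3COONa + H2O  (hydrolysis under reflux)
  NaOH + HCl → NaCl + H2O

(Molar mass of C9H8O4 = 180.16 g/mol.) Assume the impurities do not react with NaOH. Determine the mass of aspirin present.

3.128 g

n(NaOH) added = 0.04098 × 0.9024 = 0.03698 mol
n(HCl) used in back-titration = 0.02068 × 0.1091 = 2.256 × 10^-3 mol
n(NaOH) left over = 2.256 × 10^-3 mol (1:1 ratio)
n(NaOH) consumed by analyte = 0.03698 − 2.256 × 10^-3 = 0.03472 mol
From the 1:2 ratio, n(C9H8O4) = 1/2 × 0.03472 = 0.01736 mol
mass of C9H8O4 = 0.01736 × 180.16 = 3.128 g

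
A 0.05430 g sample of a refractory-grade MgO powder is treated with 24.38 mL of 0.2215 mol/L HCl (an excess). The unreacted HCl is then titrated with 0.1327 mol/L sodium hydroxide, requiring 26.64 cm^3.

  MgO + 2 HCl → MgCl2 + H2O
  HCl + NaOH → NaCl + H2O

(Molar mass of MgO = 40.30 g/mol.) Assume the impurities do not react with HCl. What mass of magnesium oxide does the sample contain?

n(HCl) added = 0.02438 × 0.2215 = 5.400 × 10^-3 mol
n(NaOH) used in back-titration = 0.02664 × 0.1327 = 3.535 × 10^-3 mol
n(HCl) left over = 3.535 × 10^-3 mol (1:1 ratio)
n(HCl) consumed by analyte = 5.400 × 10^-3 − 3.535 × 10^-3 = 1.865 × 10^-3 mol
From the 1:2 ratio, n(MgO) = 1/2 × 1.865 × 10^-3 = 9.325 × 10^-4 mol
mass of MgO = 9.325 × 10^-4 × 40.30 = 0.03758 g

0.03758 g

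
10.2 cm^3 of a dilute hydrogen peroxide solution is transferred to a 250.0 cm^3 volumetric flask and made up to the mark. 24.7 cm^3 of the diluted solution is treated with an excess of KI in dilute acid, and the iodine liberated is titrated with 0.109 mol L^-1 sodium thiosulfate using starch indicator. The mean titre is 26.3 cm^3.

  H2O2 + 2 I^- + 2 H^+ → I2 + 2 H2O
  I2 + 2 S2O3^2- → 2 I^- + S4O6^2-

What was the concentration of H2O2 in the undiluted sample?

n(S2O3^2-) = 0.0263 × 0.109 = 2.87 × 10^-3 mol
n(I2) = n(S2O3^2-)/2 = 1.43 × 10^-3 mol
n(H2O2) in the aliquot = 1.43 × 10^-3 mol (1:1 ratio)
[H2O2]_dilute = 1.43 × 10^-3 / 0.0247 = 0.0580 mol/L
[H2O2]_original = 0.0580 × 250.0/10.2 = 1.42 mol/L

1.42 mol/L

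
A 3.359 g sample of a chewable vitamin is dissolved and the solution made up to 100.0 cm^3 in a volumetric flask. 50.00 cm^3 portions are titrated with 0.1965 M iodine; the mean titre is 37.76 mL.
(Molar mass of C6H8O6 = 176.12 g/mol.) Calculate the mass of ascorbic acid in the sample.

C6H8O6 + I2 → C6H6O6 + 2 HI
n(I2) per titration = 0.03776 × 0.1965 = 7.420 × 10^-3 mol
n(C6H8O6) in each aliquot = 7.420 × 10^-3 mol (1:1 ratio)
n(C6H8O6) in the whole flask = 7.420 × 10^-3 × 100.0/50.00 = 0.01484 mol
mass of C6H8O6 = 0.01484 × 176.12 = 2.614 g

2.614 g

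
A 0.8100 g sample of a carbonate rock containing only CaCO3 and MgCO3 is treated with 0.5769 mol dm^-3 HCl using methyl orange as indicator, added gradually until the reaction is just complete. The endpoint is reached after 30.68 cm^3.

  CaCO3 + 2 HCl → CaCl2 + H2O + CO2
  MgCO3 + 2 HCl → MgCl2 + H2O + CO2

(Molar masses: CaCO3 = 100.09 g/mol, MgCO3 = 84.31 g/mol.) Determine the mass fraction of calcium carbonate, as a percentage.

50.03 %

n(HCl) = 0.03068 × 0.5769 = 0.01770 mol
Let x = n(CaCO3), y = n(MgCO3).
Titrant: 2x + 2y = 0.01770;  mass: 100.09x + 84.31y = 0.8100
Solving, x = 4.049 × 10^-3 mol, y = 4.801 × 10^-3 mol
mass of CaCO3 = 4.049 × 10^-3 × 100.09 = 0.4052 g
% CaCO3 = 0.4052 / 0.8100 × 100 = 50.03 %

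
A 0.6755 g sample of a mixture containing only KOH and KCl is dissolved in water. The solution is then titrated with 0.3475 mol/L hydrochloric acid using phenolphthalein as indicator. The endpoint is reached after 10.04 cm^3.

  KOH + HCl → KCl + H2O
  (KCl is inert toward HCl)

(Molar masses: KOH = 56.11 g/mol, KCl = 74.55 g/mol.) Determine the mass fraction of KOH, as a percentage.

n(HCl) = 0.01004 × 0.3475 = 3.489 × 10^-3 mol
Let x = n(KOH), y = n(KCl).
Titrant: 1x = 3.489 × 10^-3;  mass: 56.11x + 74.55y = 0.6755
Solving, x = 3.489 × 10^-3 mol, y = 6.435 × 10^-3 mol
mass of KOH = 3.489 × 10^-3 × 56.11 = 0.1958 g
% KOH = 0.1958 / 0.6755 × 100 = 28.98 %

28.98 %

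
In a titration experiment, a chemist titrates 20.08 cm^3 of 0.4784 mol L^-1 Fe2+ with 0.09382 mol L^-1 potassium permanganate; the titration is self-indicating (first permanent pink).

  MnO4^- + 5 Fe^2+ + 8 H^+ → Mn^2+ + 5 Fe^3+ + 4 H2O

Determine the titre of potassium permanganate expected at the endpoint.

n(Fe2+) = 0.02008 L × 0.4784 mol/L = 9.606 × 10^-3 mol
From the 1:5 stoichiometry, n(KMnO4) = 1/5 × 9.606 × 10^-3 = 1.921 × 10^-3 mol
V(KMnO4) = 1.921 × 10^-3 mol / 0.09382 mol/L = 0.02048 L = 20.48 mL

20.48 mL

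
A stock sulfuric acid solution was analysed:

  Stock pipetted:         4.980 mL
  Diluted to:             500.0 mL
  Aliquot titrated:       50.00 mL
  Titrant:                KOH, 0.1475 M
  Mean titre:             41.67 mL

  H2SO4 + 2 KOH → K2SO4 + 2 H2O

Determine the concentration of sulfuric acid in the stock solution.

n(KOH) = 0.04167 × 0.1475 = 6.146 × 10^-3 mol
From the 1:2 ratio, n(H2SO4) in the aliquot = 1/2 × 6.146 × 10^-3 = 3.073 × 10^-3 mol
[H2SO4]_dilute = 3.073 × 10^-3 / 0.05000 = 0.06146 mol/L
Dilution factor = 500.0 / 4.980 = 100.4
[H2SO4]_stock = 0.06146 × 100.4 = 6.171 mol/L

6.171 M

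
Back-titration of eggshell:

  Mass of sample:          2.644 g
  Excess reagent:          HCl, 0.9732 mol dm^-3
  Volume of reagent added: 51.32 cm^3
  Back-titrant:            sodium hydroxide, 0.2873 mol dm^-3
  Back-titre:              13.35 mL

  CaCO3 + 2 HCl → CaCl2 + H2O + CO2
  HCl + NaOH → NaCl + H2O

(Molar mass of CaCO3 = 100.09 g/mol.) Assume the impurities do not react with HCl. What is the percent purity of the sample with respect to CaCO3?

n(HCl) added = 0.05132 × 0.9732 = 0.04994 mol
n(NaOH) used in back-titration = 0.01335 × 0.2873 = 3.835 × 10^-3 mol
n(HCl) left over = 3.835 × 10^-3 mol (1:1 ratio)
n(HCl) consumed by analyte = 0.04994 − 3.835 × 10^-3 = 0.04611 mol
From the 1:2 ratio, n(CaCO3) = 1/2 × 0.04611 = 0.02305 mol
mass of CaCO3 = 0.02305 × 100.09 = 2.308 g
% CaCO3 = 2.308 / 2.644 × 100 = 87.27 %

87.27 %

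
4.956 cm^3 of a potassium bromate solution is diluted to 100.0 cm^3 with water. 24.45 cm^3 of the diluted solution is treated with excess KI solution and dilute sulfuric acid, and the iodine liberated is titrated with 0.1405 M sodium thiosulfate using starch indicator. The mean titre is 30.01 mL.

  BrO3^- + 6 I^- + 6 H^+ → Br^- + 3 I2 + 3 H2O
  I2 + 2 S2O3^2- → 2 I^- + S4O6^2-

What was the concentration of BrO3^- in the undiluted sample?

0.5799 M

n(S2O3^2-) = 0.03001 × 0.1405 = 4.216 × 10^-3 mol
n(I2) = n(S2O3^2-)/2 = 2.108 × 10^-3 mol
From the 1:3 ratio, n(BrO3^-) in the aliquot = 1/3 × 2.108 × 10^-3 = 7.027 × 10^-4 mol
[BrO3^-]_dilute = 7.027 × 10^-4 / 0.02445 = 0.02874 mol/L
[BrO3^-]_original = 0.02874 × 100.0/4.956 = 0.5799 mol/L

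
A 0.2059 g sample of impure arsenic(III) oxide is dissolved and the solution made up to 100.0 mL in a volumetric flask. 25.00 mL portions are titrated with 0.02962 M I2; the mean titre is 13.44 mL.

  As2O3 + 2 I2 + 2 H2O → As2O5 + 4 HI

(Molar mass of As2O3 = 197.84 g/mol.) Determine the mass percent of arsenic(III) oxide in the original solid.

76.50 %

n(I2) per titration = 0.01344 × 0.02962 = 3.981 × 10^-4 mol
From the 1:2 ratio, n(As2O3) in each aliquot = 1/2 × 3.981 × 10^-4 = 1.990 × 10^-4 mol
n(As2O3) in the whole flask = 1.990 × 10^-4 × 100.0/25.00 = 7.962 × 10^-4 mol
mass of As2O3 = 7.962 × 10^-4 × 197.84 = 0.1575 g
% As2O3 = 0.1575 / 0.2059 × 100 = 76.50 %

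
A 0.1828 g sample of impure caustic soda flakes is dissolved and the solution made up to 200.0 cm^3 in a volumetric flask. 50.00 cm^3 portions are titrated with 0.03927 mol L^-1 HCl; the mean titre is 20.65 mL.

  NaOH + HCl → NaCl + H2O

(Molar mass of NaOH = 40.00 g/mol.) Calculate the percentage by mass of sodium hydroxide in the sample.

n(HCl) per titration = 0.02065 × 0.03927 = 8.109 × 10^-4 mol
n(NaOH) in each aliquot = 8.109 × 10^-4 mol (1:1 ratio)
n(NaOH) in the whole flask = 8.109 × 10^-4 × 200.0/50.00 = 3.244 × 10^-3 mol
mass of NaOH = 3.244 × 10^-3 × 40.00 = 0.1297 g
% NaOH = 0.1297 / 0.1828 × 100 = 70.98 %

70.98 %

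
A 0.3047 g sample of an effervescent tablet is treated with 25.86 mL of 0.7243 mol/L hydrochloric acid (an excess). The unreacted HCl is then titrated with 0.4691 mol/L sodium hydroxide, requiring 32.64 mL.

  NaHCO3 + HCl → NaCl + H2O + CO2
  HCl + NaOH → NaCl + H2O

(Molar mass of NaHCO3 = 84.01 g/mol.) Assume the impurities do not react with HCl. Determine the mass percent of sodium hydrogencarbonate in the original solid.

n(HCl) added = 0.02586 × 0.7243 = 0.01873 mol
n(NaOH) used in back-titration = 0.03264 × 0.4691 = 0.01531 mol
n(HCl) left over = 0.01531 mol (1:1 ratio)
n(HCl) consumed by analyte = 0.01873 − 0.01531 = 3.419 × 10^-3 mol
n(NaHCO3) = 3.419 × 10^-3 mol (1:1 ratio)
mass of NaHCO3 = 3.419 × 10^-3 × 84.01 = 0.2872 g
% NaHCO3 = 0.2872 / 0.3047 × 100 = 94.27 %

94.27 %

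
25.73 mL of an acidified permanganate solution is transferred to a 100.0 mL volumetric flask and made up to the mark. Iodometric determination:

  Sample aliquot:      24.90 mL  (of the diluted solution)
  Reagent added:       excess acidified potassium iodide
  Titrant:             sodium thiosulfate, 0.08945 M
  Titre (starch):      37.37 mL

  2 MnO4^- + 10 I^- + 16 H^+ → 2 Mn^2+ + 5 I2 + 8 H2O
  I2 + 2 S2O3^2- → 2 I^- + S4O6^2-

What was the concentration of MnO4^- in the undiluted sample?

n(S2O3^2-) = 0.03737 × 0.08945 = 3.343 × 10^-3 mol
n(I2) = n(S2O3^2-)/2 = 1.671 × 10^-3 mol
From the 2:5 ratio, n(MnO4^-) in the aliquot = 2/5 × 1.671 × 10^-3 = 6.685 × 10^-4 mol
[MnO4^-]_dilute = 6.685 × 10^-4 / 0.02490 = 0.02685 mol/L
[MnO4^-]_original = 0.02685 × 100.0/25.73 = 0.1044 mol/L

0.1044 M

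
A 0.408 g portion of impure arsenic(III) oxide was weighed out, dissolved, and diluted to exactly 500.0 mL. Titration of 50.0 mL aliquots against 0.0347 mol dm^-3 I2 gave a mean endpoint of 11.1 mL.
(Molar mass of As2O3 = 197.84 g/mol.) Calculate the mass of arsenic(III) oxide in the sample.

As2O3 + 2 I2 + 2 H2O → As2O5 + 4 HI
n(I2) per titration = 0.0111 × 0.0347 = 3.85 × 10^-4 mol
From the 1:2 ratio, n(As2O3) in each aliquot = 1/2 × 3.85 × 10^-4 = 1.93 × 10^-4 mol
n(As2O3) in the whole flask = 1.93 × 10^-4 × 500.0/50.0 = 1.93 × 10^-3 mol
mass of As2O3 = 1.93 × 10^-3 × 197.84 = 0.381 g

0.381 g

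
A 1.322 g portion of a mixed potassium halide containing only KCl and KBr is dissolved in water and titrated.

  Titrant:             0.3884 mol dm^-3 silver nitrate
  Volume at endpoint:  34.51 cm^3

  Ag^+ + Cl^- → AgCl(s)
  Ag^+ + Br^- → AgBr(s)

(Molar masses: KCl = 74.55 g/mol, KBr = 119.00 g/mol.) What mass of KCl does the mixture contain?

n(AgNO3) = 0.03451 × 0.3884 = 0.01340 mol
Let x = n(KCl), y = n(KBr).
Titrant: 1x + 1y = 0.01340;  mass: 74.55x + 119.00y = 1.322
Solving, x = 6.143 × 10^-3 mol, y = 7.261 × 10^-3 mol
mass of KCl = 6.143 × 10^-3 × 74.55 = 0.4579 g

0.4579 g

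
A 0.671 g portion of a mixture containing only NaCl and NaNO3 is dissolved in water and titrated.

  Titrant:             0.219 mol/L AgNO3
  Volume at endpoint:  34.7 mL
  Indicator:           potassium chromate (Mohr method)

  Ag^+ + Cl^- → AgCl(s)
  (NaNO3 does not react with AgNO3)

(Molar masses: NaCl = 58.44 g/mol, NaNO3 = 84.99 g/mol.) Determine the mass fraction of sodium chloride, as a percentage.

66.2 %

n(AgNO3) = 0.0347 × 0.219 = 7.60 × 10^-3 mol
Let x = n(NaCl), y = n(NaNO3).
Titrant: 1x = 7.60 × 10^-3;  mass: 58.44x + 84.99y = 0.671
Solving, x = 7.60 × 10^-3 mol, y = 2.67 × 10^-3 mol
mass of NaCl = 7.60 × 10^-3 × 58.44 = 0.444 g
% NaCl = 0.444 / 0.671 × 100 = 66.2 %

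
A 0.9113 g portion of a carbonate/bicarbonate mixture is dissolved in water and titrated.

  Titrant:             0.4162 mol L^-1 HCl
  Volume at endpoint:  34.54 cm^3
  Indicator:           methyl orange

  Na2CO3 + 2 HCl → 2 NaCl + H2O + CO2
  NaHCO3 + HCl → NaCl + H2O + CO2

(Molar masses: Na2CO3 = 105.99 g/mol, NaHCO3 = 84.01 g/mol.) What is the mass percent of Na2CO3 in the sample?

n(HCl) = 0.03454 × 0.4162 = 0.01438 mol
Let x = n(Na2CO3), y = n(NaHCO3).
Titrant: 2x + 1y = 0.01438;  mass: 105.99x + 84.01y = 0.9113
Solving, x = 4.778 × 10^-3 mol, y = 4.819 × 10^-3 mol
mass of Na2CO3 = 4.778 × 10^-3 × 105.99 = 0.5064 g
% Na2CO3 = 0.5064 / 0.9113 × 100 = 55.57 %

55.57 %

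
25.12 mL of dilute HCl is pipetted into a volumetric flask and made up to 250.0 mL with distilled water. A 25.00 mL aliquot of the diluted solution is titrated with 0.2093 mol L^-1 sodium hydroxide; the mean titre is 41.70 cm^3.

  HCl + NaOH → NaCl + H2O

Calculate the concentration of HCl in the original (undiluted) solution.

n(NaOH) = 0.04170 × 0.2093 = 8.728 × 10^-3 mol
n(HCl) in the aliquot = 8.728 × 10^-3 mol (1:1 ratio)
[HCl]_dilute = 8.728 × 10^-3 / 0.02500 = 0.3491 mol/L
Dilution factor = 250.0 / 25.12 = 9.952
[HCl]_stock = 0.3491 × 9.952 = 3.474 mol/L

3.474 mol/L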